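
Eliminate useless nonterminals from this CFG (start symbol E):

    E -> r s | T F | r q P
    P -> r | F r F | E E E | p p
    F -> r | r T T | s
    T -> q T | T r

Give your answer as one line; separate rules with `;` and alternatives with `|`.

E -> r s | r q P; P -> r | F r F | E E E | p p; F -> r | s

Generating nonterminals: {E, F, P}.
Reachable from E after that: {E, F, P}.
Removed useless symbols: {T} and every production mentioning them.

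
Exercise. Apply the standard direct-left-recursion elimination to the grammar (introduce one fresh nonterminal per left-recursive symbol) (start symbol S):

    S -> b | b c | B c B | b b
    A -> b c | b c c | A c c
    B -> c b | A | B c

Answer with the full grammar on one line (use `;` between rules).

S -> b | b c | B c B | b b; A -> b c A' | b c c A'; B -> c b B' | A B'; A' -> c c A' | ε; B' -> c B' | ε

Left recursion appears on A, B.
For A: α = {c c}, β = {b c, b c c}. Rewrite as A → β A' and A' → α A' | ε.
For B: α = {c}, β = {c b, A}. Rewrite as B → β B' and B' → α B' | ε.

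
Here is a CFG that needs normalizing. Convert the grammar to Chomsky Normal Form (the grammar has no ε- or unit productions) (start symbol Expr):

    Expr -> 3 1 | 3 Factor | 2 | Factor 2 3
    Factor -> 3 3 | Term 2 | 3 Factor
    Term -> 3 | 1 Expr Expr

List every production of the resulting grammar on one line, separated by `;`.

Introduce a nonterminal for each terminal appearing in a rule of length ≥ 2: X1 → 3, X2 → 1, X3 → 2.
Binarize each right-hand side of length ≥ 3 by chaining fresh nonterminals (Y1, Y2, …): affected rules were Expr → Factor X3 X1; Term → X2 Expr Expr.

Expr -> X1 X2 | X1 Factor | 2 | Factor Y1; Factor -> X1 X1 | Term X3 | X1 Factor; Term -> 3 | X2 Y2; X1 -> 3; X2 -> 1; X3 -> 2; Y1 -> X3 X1; Y2 -> Expr Expr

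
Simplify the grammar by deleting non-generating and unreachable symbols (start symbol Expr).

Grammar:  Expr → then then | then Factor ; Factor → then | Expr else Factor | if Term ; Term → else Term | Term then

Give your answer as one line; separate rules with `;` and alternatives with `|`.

Expr → then then | then Factor; Factor → then | Expr else Factor

Generating nonterminals: {Expr, Factor}.
Reachable from Expr after that: {Expr, Factor}.
Removed useless symbols: {Term} and every production mentioning them.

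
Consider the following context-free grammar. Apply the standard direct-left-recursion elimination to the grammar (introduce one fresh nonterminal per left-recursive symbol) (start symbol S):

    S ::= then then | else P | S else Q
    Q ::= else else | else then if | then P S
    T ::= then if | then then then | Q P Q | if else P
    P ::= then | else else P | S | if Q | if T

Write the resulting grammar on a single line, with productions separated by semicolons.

S ::= then then S' | else P S'; Q ::= else else | else then if | then P S; T ::= then if | then then then | Q P Q | if else P; P ::= then | else else P | S | if Q | if T; S' ::= else Q S' | ε

Directly left-recursive nonterminal: S.
For S: α = {else Q}, β = {then then, else P}. Rewrite as S → β S' and S' → α S' | ε.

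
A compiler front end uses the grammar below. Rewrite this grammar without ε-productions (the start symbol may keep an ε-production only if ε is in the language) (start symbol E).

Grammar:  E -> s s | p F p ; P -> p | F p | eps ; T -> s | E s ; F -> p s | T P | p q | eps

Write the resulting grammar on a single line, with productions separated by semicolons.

The nullable symbols are {F, P}.
ε ∉ L(G), so no ε-production is kept.
For each production, add variants omitting each subset of nullable occurrences: E → p F p gives p F p | p p. F → T P gives T P | T.

E -> s s | p F p | p p; P -> p | F p; T -> s | E s; F -> p s | T P | T | p q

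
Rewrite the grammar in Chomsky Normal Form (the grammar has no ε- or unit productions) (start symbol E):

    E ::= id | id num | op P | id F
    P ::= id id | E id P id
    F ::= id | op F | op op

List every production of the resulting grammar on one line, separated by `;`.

E ::= id | X1 X2 | X3 P | X1 F; P ::= X1 X1 | E Y1; F ::= id | X3 F | X3 X3; X1 ::= id; X2 ::= num; X3 ::= op; Y1 ::= X1 Y2; Y2 ::= P X1

Introduce a nonterminal for each terminal appearing in a rule of length ≥ 2: X1 → id, X2 → num, X3 → op.
Binarize each right-hand side of length ≥ 3 by chaining fresh nonterminals (Y1, Y2, …): affected rules were P → E X1 P X1.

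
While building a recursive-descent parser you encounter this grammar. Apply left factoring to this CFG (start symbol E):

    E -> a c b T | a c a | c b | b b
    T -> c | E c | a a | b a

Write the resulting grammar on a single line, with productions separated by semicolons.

E has alternatives sharing prefix 'a c': factor to E → a c E' with E' → b T | a.

E -> c b | b b | a c E'; T -> c | E c | a a | b a; E' -> b T | a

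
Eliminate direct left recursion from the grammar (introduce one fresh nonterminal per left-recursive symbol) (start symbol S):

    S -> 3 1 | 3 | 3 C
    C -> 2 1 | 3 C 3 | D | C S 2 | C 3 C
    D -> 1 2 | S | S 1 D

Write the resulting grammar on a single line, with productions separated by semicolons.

S -> 3 1 | 3 | 3 C; C -> 2 1 C' | 3 C 3 C' | D C'; D -> 1 2 | S | S 1 D; C' -> S 2 C' | 3 C C' | ε

Directly left-recursive nonterminal: C.
For C: α = {S 2, 3 C}, β = {2 1, 3 C 3, D}. Rewrite as C → β C' and C' → α C' | ε.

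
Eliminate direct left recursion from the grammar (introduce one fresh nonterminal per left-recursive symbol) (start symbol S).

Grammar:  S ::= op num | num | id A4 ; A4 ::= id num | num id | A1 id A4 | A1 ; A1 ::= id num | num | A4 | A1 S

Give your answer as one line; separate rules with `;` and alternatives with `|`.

Left recursion appears on A1.
For A1: α = {S}, β = {id num, num, A4}. Rewrite as A1 → β A1' and A1' → α A1' | ε.

S ::= op num | num | id A4; A4 ::= id num | num id | A1 id A4 | A1; A1 ::= id num A1' | num A1' | A4 A1'; A1' ::= S A1' | ε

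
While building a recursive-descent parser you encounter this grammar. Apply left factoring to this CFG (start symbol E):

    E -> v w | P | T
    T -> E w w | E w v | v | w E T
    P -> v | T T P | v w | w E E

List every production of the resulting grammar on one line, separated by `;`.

T has alternatives sharing prefix 'E w': factor to T → E w T' with T' → w | v.
P has alternatives sharing prefix 'v': factor to P → v P' with P' → ε | w.

E -> v w | P | T; T -> v | w E T | E w T'; P -> T T P | w E E | v P'; T' -> w | v; P' -> ε | w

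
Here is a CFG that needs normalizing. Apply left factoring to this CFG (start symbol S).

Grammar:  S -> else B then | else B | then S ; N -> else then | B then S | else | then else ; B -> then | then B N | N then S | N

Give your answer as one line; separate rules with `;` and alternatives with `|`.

S -> then S | else B S'; N -> B then S | then else | else N'; B -> then B' | N B''; S' -> then | ε; N' -> then | ε; B' -> ε | B N; B'' -> then S | ε

S has alternatives sharing prefix 'else B': factor to S → else B S' with S' → then | ε.
N has alternatives sharing prefix 'else': factor to N → else N' with N' → then | ε.
B has alternatives sharing prefix 'then': factor to B → then B' with B' → ε | B N.
B has alternatives sharing prefix 'N': factor to B → N B'' with B'' → then S | ε.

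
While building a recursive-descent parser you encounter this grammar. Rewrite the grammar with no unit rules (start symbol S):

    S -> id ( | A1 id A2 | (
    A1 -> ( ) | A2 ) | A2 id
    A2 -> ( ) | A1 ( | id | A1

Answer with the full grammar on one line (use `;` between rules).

Unit pairs: A2 ⇒* {A1}.
Replace each nonterminal's rules with the union of the non-unit rules of every nonterminal it unit-derives.

S -> id ( | A1 id A2 | (; A1 -> ( ) | A2 ) | A2 id; A2 -> ( ) | A1 ( | id | A2 ) | A2 id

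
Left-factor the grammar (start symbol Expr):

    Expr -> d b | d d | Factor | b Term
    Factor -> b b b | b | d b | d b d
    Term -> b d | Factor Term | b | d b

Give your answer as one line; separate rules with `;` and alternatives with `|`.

Expr has alternatives sharing prefix 'd': factor to Expr → d Expr1 with Expr1 → b | d.
Factor has alternatives sharing prefix 'd b': factor to Factor → d b Factor1 with Factor1 → ε | d.
Factor has alternatives sharing prefix 'b': factor to Factor → b Factor2 with Factor2 → b b | ε.
Term has alternatives sharing prefix 'b': factor to Term → b Term1 with Term1 → d | ε.

Expr -> Factor | b Term | d Expr1; Factor -> d b Factor1 | b Factor2; Term -> Factor Term | d b | b Term1; Expr1 -> b | d; Factor1 -> ε | d; Factor2 -> b b | ε; Term1 -> d | ε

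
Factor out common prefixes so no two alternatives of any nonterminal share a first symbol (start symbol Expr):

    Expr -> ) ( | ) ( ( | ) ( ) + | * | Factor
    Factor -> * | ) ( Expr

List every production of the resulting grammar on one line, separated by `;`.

Expr has alternatives sharing prefix ') (': factor to Expr → ) ( Expr1 with Expr1 → ε | ( | ) +.

Expr -> * | Factor | ) ( Expr1; Factor -> * | ) ( Expr; Expr1 -> epsilon | ( | ) +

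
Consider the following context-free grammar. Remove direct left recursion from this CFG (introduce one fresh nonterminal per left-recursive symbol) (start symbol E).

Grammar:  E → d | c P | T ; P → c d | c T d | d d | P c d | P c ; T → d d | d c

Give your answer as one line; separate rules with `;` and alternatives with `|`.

E → d | c P | T; P → c d P' | c T d P' | d d P'; T → d d | d c; P' → c d P' | c P' | ε

P is directly left-recursive.
For P: α = {c d, c}, β = {c d, c T d, d d}. Rewrite as P → β P' and P' → α P' | ε.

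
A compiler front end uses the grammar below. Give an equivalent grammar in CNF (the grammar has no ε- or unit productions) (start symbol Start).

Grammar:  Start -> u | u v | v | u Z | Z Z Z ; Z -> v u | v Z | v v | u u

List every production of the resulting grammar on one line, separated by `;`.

Start -> u | X1 X2 | v | X1 Z | Z Y1; Z -> X2 X1 | X2 Z | X2 X2 | X1 X1; X1 -> u; X2 -> v; Y1 -> Z Z

Introduce a nonterminal for each terminal appearing in a rule of length ≥ 2: X1 → u, X2 → v.
Binarize each right-hand side of length ≥ 3 by chaining fresh nonterminals (Y1, Y2, …): affected rules were Start → Z Z Z.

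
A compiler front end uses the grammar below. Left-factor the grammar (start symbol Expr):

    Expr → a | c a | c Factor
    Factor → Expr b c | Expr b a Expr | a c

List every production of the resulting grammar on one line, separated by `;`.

Expr has alternatives sharing prefix 'c': factor to Expr → c Expr1 with Expr1 → a | Factor.
Factor has alternatives sharing prefix 'Expr b': factor to Factor → Expr b Factor1 with Factor1 → c | a Expr.

Expr → a | c Expr1; Factor → a c | Expr b Factor1; Expr1 → a | Factor; Factor1 → c | a Expr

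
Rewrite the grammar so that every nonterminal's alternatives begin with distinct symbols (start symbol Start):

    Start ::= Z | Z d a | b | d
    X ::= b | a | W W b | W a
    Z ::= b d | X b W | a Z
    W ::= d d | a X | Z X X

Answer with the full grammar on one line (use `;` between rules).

Start ::= b | d | Z Start1; X ::= b | a | W X1; Z ::= b d | X b W | a Z; W ::= d d | a X | Z X X; Start1 ::= eps | d a; X1 ::= W b | a

Start has alternatives sharing prefix 'Z': factor to Start → Z Start1 with Start1 → ε | d a.
X has alternatives sharing prefix 'W': factor to X → W X1 with X1 → W b | a.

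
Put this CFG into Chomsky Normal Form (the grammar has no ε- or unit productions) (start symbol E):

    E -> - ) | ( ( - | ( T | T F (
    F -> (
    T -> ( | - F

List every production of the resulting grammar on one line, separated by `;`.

E -> X1 X2 | X3 Y1 | X3 T | T Y2; F -> (; T -> ( | X1 F; X1 -> -; X2 -> ); X3 -> (; Y1 -> X3 X1; Y2 -> F X3

Introduce a nonterminal for each terminal appearing in a rule of length ≥ 2: X1 → -, X2 → ), X3 → (.
Binarize each right-hand side of length ≥ 3 by chaining fresh nonterminals (Y1, Y2, …): affected rules were E → X3 X3 X1; E → T F X3.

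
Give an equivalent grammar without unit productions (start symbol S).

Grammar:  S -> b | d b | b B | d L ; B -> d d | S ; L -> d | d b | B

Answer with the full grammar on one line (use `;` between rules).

Unit pairs: B ⇒* {S}; L ⇒* {B, S}.
Replace each nonterminal's rules with the union of the non-unit rules of every nonterminal it unit-derives.

S -> b | d b | b B | d L; B -> d d | b | d b | b B | d L; L -> d | d b | d d | b | b B | d L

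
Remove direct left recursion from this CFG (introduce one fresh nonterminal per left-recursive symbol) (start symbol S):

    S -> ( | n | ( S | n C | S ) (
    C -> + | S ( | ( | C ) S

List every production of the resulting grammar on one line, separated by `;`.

S -> ( S' | n S' | ( S S' | n C S'; C -> + C' | S ( C' | ( C'; S' -> ) ( S' | eps; C' -> ) S C' | eps

Directly left-recursive nonterminals: S, C.
For S: α = {) (}, β = {(, n, ( S, n C}. Rewrite as S → β S' and S' → α S' | ε.
For C: α = {) S}, β = {+, S (, (}. Rewrite as C → β C' and C' → α C' | ε.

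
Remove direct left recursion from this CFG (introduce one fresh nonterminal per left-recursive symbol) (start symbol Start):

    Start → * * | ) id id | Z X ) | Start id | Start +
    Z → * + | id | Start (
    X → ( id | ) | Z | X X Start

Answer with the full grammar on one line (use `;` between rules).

Start → * * Start1 | ) id id Start1 | Z X ) Start1; Z → * + | id | Start (; X → ( id X1 | ) X1 | Z X1; Start1 → id Start1 | + Start1 | epsilon; X1 → X Start X1 | epsilon

Start, X are directly left-recursive.
For Start: α = {id, +}, β = {* *, ) id id, Z X )}. Rewrite as Start → β Start1 and Start1 → α Start1 | ε.
For X: α = {X Start}, β = {( id, ), Z}. Rewrite as X → β X1 and X1 → α X1 | ε.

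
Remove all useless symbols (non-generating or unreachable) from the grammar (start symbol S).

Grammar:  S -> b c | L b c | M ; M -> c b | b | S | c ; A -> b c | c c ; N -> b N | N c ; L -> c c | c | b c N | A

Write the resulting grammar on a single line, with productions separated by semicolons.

S -> b c | L b c | M; M -> c b | b | S | c; A -> b c | c c; L -> c c | c | A

Generating nonterminals: {A, L, M, S}.
Reachable from S after that: {A, L, M, S}.
Removed useless symbols: {N} and every production mentioning them.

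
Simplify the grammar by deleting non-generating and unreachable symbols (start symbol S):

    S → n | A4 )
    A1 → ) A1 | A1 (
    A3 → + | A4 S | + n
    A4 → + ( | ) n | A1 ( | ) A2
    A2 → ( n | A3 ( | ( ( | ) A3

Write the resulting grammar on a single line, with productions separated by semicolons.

S → n | A4 ); A3 → + | A4 S | + n; A4 → + ( | ) n | ) A2; A2 → ( n | A3 ( | ( ( | ) A3

Generating nonterminals: {A2, A3, A4, S}.
Reachable from S after that: {A2, A3, A4, S}.
Removed useless symbols: {A1} and every production mentioning them.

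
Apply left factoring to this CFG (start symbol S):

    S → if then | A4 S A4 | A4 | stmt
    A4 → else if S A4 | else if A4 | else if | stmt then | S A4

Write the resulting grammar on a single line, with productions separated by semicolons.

S has alternatives sharing prefix 'A4': factor to S → A4 S' with S' → S A4 | ε.
A4 has alternatives sharing prefix 'else if': factor to A4 → else if A4' with A4' → S A4 | A4 | ε.

S → if then | stmt | A4 S'; A4 → stmt then | S A4 | else if A4'; S' → S A4 | ε; A4' → S A4 | A4 | ε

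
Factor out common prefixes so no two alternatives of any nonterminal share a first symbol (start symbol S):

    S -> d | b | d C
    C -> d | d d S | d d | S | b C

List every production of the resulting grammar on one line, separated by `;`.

S has alternatives sharing prefix 'd': factor to S → d S' with S' → ε | C.
C has alternatives sharing prefix 'd': factor to C → d C' with C' → ε | d S | d.
C' has alternatives sharing prefix 'd': factor to C' → d C'' with C'' → S | ε.

S -> b | d S'; C -> S | b C | d C'; S' -> ε | C; C' -> ε | d C''; C'' -> S | ε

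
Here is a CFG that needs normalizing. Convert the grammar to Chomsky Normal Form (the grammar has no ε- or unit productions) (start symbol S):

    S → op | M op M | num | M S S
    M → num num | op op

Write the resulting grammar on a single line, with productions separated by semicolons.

Introduce a nonterminal for each terminal appearing in a rule of length ≥ 2: X1 → op, X2 → num.
Binarize each right-hand side of length ≥ 3 by chaining fresh nonterminals (Y1, Y2, …): affected rules were S → M X1 M; S → M S S.

S → op | M Y1 | num | M Y2; M → X2 X2 | X1 X1; X1 → op; X2 → num; Y1 → X1 M; Y2 → S S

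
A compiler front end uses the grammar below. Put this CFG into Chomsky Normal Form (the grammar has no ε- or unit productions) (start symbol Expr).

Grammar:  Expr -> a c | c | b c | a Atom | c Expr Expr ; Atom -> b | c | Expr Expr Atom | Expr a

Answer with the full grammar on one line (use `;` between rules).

Introduce a nonterminal for each terminal appearing in a rule of length ≥ 2: X1 → a, X2 → c, X3 → b.
Binarize each right-hand side of length ≥ 3 by chaining fresh nonterminals (Y1, Y2, …): affected rules were Expr → X2 Expr Expr; Atom → Expr Expr Atom.

Expr -> X1 X2 | c | X3 X2 | X1 Atom | X2 Y1; Atom -> b | c | Expr Y2 | Expr X1; X1 -> a; X2 -> c; X3 -> b; Y1 -> Expr Expr; Y2 -> Expr Atom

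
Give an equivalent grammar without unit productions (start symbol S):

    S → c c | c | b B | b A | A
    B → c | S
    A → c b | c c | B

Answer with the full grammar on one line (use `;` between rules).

S → c | c c | b B | b A | c b; B → c | c c | b B | b A | c b; A → c | c c | b B | b A | c b

Unit pairs: A ⇒* {B, S}; B ⇒* {A, S}; S ⇒* {A, B}.
For every A with A ⇒* B via unit rules, add B's non-unit alternatives to A; then delete every rule of the form X → Y.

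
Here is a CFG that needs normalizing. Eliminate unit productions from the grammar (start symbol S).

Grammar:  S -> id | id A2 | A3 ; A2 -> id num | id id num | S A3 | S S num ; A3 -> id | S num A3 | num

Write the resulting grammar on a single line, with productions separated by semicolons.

Unit pairs: S ⇒* {A3}.
For each unit pair (A, B), copy every non-unit production of B to A, then drop all unit productions.

S -> id | id A2 | S num A3 | num; A2 -> id num | id id num | S A3 | S S num; A3 -> id | S num A3 | num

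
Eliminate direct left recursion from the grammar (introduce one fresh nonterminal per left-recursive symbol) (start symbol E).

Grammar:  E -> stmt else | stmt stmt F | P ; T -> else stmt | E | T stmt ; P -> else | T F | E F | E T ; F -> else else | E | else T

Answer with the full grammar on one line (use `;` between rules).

Left recursion appears on T.
For T: α = {stmt}, β = {else stmt, E}. Rewrite as T → β T' and T' → α T' | ε.

E -> stmt else | stmt stmt F | P; T -> else stmt T' | E T'; P -> else | T F | E F | E T; F -> else else | E | else T; T' -> stmt T' | ε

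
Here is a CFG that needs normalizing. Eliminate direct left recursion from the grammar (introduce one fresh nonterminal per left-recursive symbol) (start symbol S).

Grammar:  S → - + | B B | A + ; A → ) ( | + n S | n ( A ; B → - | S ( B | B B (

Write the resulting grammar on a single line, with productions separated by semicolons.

Left recursion appears on B.
For B: α = {B (}, β = {-, S ( B}. Rewrite as B → β B' and B' → α B' | ε.

S → - + | B B | A +; A → ) ( | + n S | n ( A; B → - B' | S ( B B'; B' → B ( B' | ε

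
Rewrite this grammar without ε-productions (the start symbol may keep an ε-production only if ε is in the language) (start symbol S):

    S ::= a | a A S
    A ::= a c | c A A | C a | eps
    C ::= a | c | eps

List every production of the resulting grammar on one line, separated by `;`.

S ::= a | a A S | a S; A ::= a c | c A A | c A | c | C a | a; C ::= a | c

The nullable symbols are {A, C}.
ε ∉ L(G), so no ε-production is kept.
For each production, add variants omitting each subset of nullable occurrences: S → a A S gives a A S | a S. A → c A A gives c A A | c A | c. A → C a gives C a | a.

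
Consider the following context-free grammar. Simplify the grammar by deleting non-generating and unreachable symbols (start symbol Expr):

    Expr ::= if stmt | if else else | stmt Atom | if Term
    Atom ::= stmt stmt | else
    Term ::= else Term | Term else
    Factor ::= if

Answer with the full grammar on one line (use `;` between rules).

Generating nonterminals: {Atom, Expr, Factor}.
Reachable from Expr after that: {Atom, Expr}.
Removed useless symbols: {Factor, Term} and every production mentioning them.

Expr ::= if stmt | if else else | stmt Atom; Atom ::= stmt stmt | else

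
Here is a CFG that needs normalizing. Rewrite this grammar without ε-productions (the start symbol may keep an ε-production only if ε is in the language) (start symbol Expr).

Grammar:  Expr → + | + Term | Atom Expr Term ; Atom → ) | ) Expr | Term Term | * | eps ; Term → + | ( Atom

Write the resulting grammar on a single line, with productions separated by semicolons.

Nullable nonterminals: {Atom}.
ε ∉ L(G), so no ε-production is kept.
Expand every rule over subsets of its nullable positions: Expr → Atom Expr Term gives Atom Expr Term | Expr Term. Term → ( Atom gives ( Atom | (.

Expr → + | + Term | Atom Expr Term | Expr Term; Atom → ) | ) Expr | Term Term | *; Term → + | ( Atom | (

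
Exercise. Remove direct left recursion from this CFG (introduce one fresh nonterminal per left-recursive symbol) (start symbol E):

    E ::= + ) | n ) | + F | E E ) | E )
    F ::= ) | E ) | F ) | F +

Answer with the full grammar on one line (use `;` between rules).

E ::= + ) E' | n ) E' | + F E'; F ::= ) F' | E ) F'; E' ::= E ) E' | ) E' | epsilon; F' ::= ) F' | + F' | epsilon

Left recursion appears on E, F.
For E: α = {E ), )}, β = {+ ), n ), + F}. Rewrite as E → β E' and E' → α E' | ε.
For F: α = {), +}, β = {), E )}. Rewrite as F → β F' and F' → α F' | ε.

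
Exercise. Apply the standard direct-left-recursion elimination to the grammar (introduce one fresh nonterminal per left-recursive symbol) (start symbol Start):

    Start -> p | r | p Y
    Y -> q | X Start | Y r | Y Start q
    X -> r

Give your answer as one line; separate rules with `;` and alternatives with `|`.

Start -> p | r | p Y; Y -> q Y1 | X Start Y1; X -> r; Y1 -> r Y1 | Start q Y1 | ε

Left recursion appears on Y.
For Y: α = {r, Start q}, β = {q, X Start}. Rewrite as Y → β Y1 and Y1 → α Y1 | ε.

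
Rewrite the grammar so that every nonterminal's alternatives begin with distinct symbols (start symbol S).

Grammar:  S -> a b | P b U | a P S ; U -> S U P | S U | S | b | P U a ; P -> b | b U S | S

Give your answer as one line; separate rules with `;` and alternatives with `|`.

S has alternatives sharing prefix 'a': factor to S → a S' with S' → b | P S.
U has alternatives sharing prefix 'S': factor to U → S U' with U' → U P | U | ε.
P has alternatives sharing prefix 'b': factor to P → b P' with P' → ε | U S.
U' has alternatives sharing prefix 'U': factor to U' → U U'' with U'' → P | ε.

S -> P b U | a S'; U -> b | P U a | S U'; P -> S | b P'; S' -> b | P S; U' -> ε | U U''; P' -> ε | U S; U'' -> P | ε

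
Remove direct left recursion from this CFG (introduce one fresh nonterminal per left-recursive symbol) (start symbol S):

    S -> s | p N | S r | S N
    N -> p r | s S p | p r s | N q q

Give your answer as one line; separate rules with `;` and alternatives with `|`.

Directly left-recursive nonterminals: S, N.
For S: α = {r, N}, β = {s, p N}. Rewrite as S → β S' and S' → α S' | ε.
For N: α = {q q}, β = {p r, s S p, p r s}. Rewrite as N → β N' and N' → α N' | ε.

S -> s S' | p N S'; N -> p r N' | s S p N' | p r s N'; S' -> r S' | N S' | ε; N' -> q q N' | ε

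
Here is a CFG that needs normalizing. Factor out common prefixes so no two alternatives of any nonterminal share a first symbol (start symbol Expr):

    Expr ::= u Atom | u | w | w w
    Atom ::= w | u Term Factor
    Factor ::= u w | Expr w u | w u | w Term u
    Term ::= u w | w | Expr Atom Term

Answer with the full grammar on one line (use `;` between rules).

Expr ::= u Expr1 | w Expr2; Atom ::= w | u Term Factor; Factor ::= u w | Expr w u | w Factor1; Term ::= u w | w | Expr Atom Term; Expr1 ::= Atom | ε; Expr2 ::= ε | w; Factor1 ::= u | Term u

Expr has alternatives sharing prefix 'u': factor to Expr → u Expr1 with Expr1 → Atom | ε.
Expr has alternatives sharing prefix 'w': factor to Expr → w Expr2 with Expr2 → ε | w.
Factor has alternatives sharing prefix 'w': factor to Factor → w Factor1 with Factor1 → u | Term u.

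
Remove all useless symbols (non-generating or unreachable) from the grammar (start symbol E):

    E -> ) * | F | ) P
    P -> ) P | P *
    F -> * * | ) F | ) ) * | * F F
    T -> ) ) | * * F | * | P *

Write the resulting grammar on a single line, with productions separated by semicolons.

E -> ) * | F; F -> * * | ) F | ) ) * | * F F

Generating nonterminals: {E, F, T}.
Reachable from E after that: {E, F}.
Removed useless symbols: {P, T} and every production mentioning them.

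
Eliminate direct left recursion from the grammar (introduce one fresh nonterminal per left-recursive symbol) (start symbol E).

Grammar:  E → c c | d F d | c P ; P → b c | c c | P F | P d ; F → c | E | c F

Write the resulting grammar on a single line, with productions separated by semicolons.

E → c c | d F d | c P; P → b c P' | c c P'; F → c | E | c F; P' → F P' | d P' | ε

Directly left-recursive nonterminal: P.
For P: α = {F, d}, β = {b c, c c}. Rewrite as P → β P' and P' → α P' | ε.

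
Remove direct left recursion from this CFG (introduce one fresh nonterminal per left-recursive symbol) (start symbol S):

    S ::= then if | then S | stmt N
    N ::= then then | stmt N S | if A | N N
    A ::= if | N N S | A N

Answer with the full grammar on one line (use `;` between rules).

Left recursion appears on N, A.
For N: α = {N}, β = {then then, stmt N S, if A}. Rewrite as N → β N' and N' → α N' | ε.
For A: α = {N}, β = {if, N N S}. Rewrite as A → β A' and A' → α A' | ε.

S ::= then if | then S | stmt N; N ::= then then N' | stmt N S N' | if A N'; A ::= if A' | N N S A'; N' ::= N N' | ε; A' ::= N A' | ε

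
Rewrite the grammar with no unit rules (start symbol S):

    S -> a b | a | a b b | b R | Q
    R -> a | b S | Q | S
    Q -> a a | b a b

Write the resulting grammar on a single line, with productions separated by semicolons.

Unit pairs: R ⇒* {Q, S}; S ⇒* {Q}.
For each unit pair (A, B), copy every non-unit production of B to A, then drop all unit productions.

S -> a b | a | a b b | b R | a a | b a b; R -> a a | b a b | a b | a | a b b | b R | b S; Q -> a a | b a b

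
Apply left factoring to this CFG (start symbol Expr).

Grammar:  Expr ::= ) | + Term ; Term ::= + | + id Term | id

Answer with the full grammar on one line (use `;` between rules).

Expr ::= ) | + Term; Term ::= id | + Term1; Term1 ::= ε | id Term

Term has alternatives sharing prefix '+': factor to Term → + Term1 with Term1 → ε | id Term.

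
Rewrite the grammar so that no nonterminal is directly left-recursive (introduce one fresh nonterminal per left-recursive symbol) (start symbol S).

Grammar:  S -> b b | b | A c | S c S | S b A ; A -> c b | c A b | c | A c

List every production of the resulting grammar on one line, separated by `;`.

Left recursion appears on S, A.
For S: α = {c S, b A}, β = {b b, b, A c}. Rewrite as S → β S' and S' → α S' | ε.
For A: α = {c}, β = {c b, c A b, c}. Rewrite as A → β A' and A' → α A' | ε.

S -> b b S' | b S' | A c S'; A -> c b A' | c A b A' | c A'; S' -> c S S' | b A S' | epsilon; A' -> c A' | epsilon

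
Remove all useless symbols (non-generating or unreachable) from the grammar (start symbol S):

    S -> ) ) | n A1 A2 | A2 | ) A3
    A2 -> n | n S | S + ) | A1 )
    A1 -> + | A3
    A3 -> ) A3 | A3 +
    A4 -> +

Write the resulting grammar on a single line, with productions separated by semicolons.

S -> ) ) | n A1 A2 | A2; A2 -> n | n S | S + ) | A1 ); A1 -> +

Generating nonterminals: {A1, A2, A4, S}.
Reachable from S after that: {A1, A2, S}.
Removed useless symbols: {A3, A4} and every production mentioning them.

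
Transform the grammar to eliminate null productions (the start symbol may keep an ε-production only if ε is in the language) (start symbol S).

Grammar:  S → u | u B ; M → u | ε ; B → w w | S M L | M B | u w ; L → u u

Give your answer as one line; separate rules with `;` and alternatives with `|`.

Nullable set = {M}.
ε ∉ L(G), so no ε-production is kept.
Expand every rule over subsets of its nullable positions: B → S M L gives S M L | S L.

S → u | u B; M → u; B → w w | S M L | S L | M B | u w; L → u u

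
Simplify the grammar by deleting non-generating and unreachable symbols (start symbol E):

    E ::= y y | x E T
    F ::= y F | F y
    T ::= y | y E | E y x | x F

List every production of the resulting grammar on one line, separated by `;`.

Generating nonterminals: {E, T}.
Reachable from E after that: {E, T}.
Removed useless symbols: {F} and every production mentioning them.

E ::= y y | x E T; T ::= y | y E | E y x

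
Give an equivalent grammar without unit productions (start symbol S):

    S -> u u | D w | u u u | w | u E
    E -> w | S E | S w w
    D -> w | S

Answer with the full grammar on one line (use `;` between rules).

S -> u u | D w | u u u | w | u E; E -> w | S E | S w w; D -> u u | D w | u u u | w | u E

Unit pairs: D ⇒* {S}.
Replace each nonterminal's rules with the union of the non-unit rules of every nonterminal it unit-derives.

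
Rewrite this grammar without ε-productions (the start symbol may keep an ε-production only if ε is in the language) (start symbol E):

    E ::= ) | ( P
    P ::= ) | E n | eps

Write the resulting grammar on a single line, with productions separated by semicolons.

E ::= ) | ( P | (; P ::= ) | E n

The nullable symbols are {P}.
ε ∉ L(G), so no ε-production is kept.
For each production, add variants omitting each subset of nullable occurrences: E → ( P gives ( P | (.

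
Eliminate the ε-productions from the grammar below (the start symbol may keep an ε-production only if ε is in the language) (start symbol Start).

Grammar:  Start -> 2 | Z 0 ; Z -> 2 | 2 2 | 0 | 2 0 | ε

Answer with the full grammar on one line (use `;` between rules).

Nullable set = {Z}.
ε ∉ L(G), so no ε-production is kept.
Add the nullable-subset variants: Start → Z 0 gives Z 0 | 0.

Start -> 2 | Z 0 | 0; Z -> 2 | 2 2 | 0 | 2 0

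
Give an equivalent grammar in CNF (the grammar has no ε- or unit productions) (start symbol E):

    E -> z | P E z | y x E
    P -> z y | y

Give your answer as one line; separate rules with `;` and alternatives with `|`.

Introduce a nonterminal for each terminal appearing in a rule of length ≥ 2: X1 → z, X2 → y, X3 → x.
Binarize each right-hand side of length ≥ 3 by chaining fresh nonterminals (Y1, Y2, …): affected rules were E → P E X1; E → X2 X3 E.

E -> z | P Y1 | X2 Y2; P -> X1 X2 | y; X1 -> z; X2 -> y; X3 -> x; Y1 -> E X1; Y2 -> X3 E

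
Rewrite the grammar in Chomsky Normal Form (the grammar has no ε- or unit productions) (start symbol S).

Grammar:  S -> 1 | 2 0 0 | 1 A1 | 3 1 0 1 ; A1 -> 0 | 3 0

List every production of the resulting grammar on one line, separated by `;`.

Introduce a nonterminal for each terminal appearing in a rule of length ≥ 2: X1 → 2, X2 → 0, X3 → 1, X4 → 3.
Binarize each right-hand side of length ≥ 3 by chaining fresh nonterminals (Y1, Y2, …): affected rules were S → X1 X2 X2; S → X4 X3 X2 X3.

S -> 1 | X1 Y1 | X3 A1 | X4 Y2; A1 -> 0 | X4 X2; X1 -> 2; X2 -> 0; X3 -> 1; X4 -> 3; Y1 -> X2 X2; Y2 -> X3 Y3; Y3 -> X2 X3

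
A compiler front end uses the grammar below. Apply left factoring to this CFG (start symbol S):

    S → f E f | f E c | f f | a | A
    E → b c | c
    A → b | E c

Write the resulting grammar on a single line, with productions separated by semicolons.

S has alternatives sharing prefix 'f': factor to S → f S' with S' → E f | E c | f.
S' has alternatives sharing prefix 'E': factor to S' → E S'' with S'' → f | c.

S → a | A | f S'; E → b c | c; A → b | E c; S' → f | E S''; S'' → f | c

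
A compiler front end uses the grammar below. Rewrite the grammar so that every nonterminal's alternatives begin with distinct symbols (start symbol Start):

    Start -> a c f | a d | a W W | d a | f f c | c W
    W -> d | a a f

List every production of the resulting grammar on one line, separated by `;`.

Start has alternatives sharing prefix 'a': factor to Start → a Start1 with Start1 → c f | d | W W.

Start -> d a | f f c | c W | a Start1; W -> d | a a f; Start1 -> c f | d | W W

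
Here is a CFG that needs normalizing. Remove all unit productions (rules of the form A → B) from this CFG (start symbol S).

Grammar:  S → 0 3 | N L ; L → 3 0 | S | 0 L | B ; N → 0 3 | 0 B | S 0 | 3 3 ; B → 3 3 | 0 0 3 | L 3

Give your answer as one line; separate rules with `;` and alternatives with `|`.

Unit pairs: L ⇒* {B, S}.
For every A with A ⇒* B via unit rules, add B's non-unit alternatives to A; then delete every rule of the form X → Y.

S → 0 3 | N L; L → 3 0 | 0 L | 3 3 | 0 0 3 | L 3 | 0 3 | N L; N → 0 3 | 0 B | S 0 | 3 3; B → 3 3 | 0 0 3 | L 3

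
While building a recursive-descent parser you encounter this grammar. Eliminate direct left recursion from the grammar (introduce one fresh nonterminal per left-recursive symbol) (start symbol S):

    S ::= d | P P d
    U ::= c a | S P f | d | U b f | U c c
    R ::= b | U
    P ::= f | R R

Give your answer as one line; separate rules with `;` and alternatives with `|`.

S ::= d | P P d; U ::= c a U' | S P f U' | d U'; R ::= b | U; P ::= f | R R; U' ::= b f U' | c c U' | eps

U is directly left-recursive.
For U: α = {b f, c c}, β = {c a, S P f, d}. Rewrite as U → β U' and U' → α U' | ε.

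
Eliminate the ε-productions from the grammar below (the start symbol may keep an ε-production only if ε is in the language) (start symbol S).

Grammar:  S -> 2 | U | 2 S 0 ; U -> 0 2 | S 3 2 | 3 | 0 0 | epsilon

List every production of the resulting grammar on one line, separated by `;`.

S -> 2 | U | 2 S 0 | 2 0 | ε; U -> 0 2 | S 3 2 | 3 2 | 3 | 0 0

Nullable nonterminals: {S, U}.
ε ∈ L(G) since S is nullable, so keep S → ε.
Expand every rule over subsets of its nullable positions: S → 2 S 0 gives 2 S 0 | 2 0. U → S 3 2 gives S 3 2 | 3 2.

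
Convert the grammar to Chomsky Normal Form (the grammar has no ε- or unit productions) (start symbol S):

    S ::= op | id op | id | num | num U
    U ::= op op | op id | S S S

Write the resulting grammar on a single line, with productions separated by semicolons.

S ::= op | X1 X2 | id | num | X3 U; U ::= X2 X2 | X2 X1 | S Y1; X1 ::= id; X2 ::= op; X3 ::= num; Y1 ::= S S

Introduce a nonterminal for each terminal appearing in a rule of length ≥ 2: X1 → id, X2 → op, X3 → num.
Binarize each right-hand side of length ≥ 3 by chaining fresh nonterminals (Y1, Y2, …): affected rules were U → S S S.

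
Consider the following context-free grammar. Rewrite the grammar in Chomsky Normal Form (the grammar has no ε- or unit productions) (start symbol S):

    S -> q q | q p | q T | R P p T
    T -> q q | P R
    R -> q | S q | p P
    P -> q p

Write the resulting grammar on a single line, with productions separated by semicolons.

Introduce a nonterminal for each terminal appearing in a rule of length ≥ 2: X1 → q, X2 → p.
Binarize each right-hand side of length ≥ 3 by chaining fresh nonterminals (Y1, Y2, …): affected rules were S → R P X2 T.

S -> X1 X1 | X1 X2 | X1 T | R Y1; T -> X1 X1 | P R; R -> q | S X1 | X2 P; P -> X1 X2; X1 -> q; X2 -> p; Y1 -> P Y2; Y2 -> X2 T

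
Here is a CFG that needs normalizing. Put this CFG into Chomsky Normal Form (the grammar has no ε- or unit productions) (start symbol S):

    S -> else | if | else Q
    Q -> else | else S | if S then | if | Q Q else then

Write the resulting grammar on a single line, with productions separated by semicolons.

Introduce a nonterminal for each terminal appearing in a rule of length ≥ 2: X1 → else, X2 → if, X3 → then.
Binarize each right-hand side of length ≥ 3 by chaining fresh nonterminals (Y1, Y2, …): affected rules were Q → X2 S X3; Q → Q Q X1 X3.

S -> else | if | X1 Q; Q -> else | X1 S | X2 Y1 | if | Q Y2; X1 -> else; X2 -> if; X3 -> then; Y1 -> S X3; Y2 -> Q Y3; Y3 -> X1 X3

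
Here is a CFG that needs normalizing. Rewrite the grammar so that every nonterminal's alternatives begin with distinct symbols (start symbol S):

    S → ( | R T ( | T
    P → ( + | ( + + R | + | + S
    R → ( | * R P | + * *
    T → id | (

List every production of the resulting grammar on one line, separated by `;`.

S → ( | R T ( | T; P → ( + P' | + P''; R → ( | * R P | + * *; T → id | (; P' → ε | + R; P'' → ε | S

P has alternatives sharing prefix '( +': factor to P → ( + P' with P' → ε | + R.
P has alternatives sharing prefix '+': factor to P → + P'' with P'' → ε | S.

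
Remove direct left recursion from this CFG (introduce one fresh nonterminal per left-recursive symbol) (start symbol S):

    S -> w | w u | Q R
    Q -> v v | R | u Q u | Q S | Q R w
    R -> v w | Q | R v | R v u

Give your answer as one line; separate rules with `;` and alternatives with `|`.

Directly left-recursive nonterminals: Q, R.
For Q: α = {S, R w}, β = {v v, R, u Q u}. Rewrite as Q → β Q' and Q' → α Q' | ε.
For R: α = {v, v u}, β = {v w, Q}. Rewrite as R → β R' and R' → α R' | ε.

S -> w | w u | Q R; Q -> v v Q' | R Q' | u Q u Q'; R -> v w R' | Q R'; Q' -> S Q' | R w Q' | ε; R' -> v R' | v u R' | ε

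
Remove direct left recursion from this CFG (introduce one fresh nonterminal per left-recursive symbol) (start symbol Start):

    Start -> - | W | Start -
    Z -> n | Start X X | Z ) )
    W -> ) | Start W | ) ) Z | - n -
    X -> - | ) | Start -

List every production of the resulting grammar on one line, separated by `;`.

Start -> - Start1 | W Start1; Z -> n Z1 | Start X X Z1; W -> ) | Start W | ) ) Z | - n -; X -> - | ) | Start -; Start1 -> - Start1 | ε; Z1 -> ) ) Z1 | ε

Left recursion appears on Start, Z.
For Start: α = {-}, β = {-, W}. Rewrite as Start → β Start1 and Start1 → α Start1 | ε.
For Z: α = {) )}, β = {n, Start X X}. Rewrite as Z → β Z1 and Z1 → α Z1 | ε.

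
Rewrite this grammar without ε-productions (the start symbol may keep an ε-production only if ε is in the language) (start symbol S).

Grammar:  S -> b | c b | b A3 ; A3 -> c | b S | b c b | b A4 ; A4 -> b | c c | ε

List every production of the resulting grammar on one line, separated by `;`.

S -> b | c b | b A3; A3 -> c | b S | b c b | b A4 | b; A4 -> b | c c

The nullable symbols are {A4}.
ε ∉ L(G), so no ε-production is kept.
Add the nullable-subset variants: A3 → b A4 gives b A4 | b.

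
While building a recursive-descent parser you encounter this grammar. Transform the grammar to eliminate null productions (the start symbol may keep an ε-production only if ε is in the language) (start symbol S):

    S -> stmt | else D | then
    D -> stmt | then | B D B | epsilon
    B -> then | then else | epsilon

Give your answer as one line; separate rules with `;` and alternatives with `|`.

S -> stmt | else D | else | then; D -> stmt | then | B D B | B D | B B | B | D B; B -> then | then else

Nullable set = {B, D}.
ε ∉ L(G), so no ε-production is kept.
Add the nullable-subset variants: S → else D gives else D | else. D → B D B gives B D B | B D | B B | B | D B.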